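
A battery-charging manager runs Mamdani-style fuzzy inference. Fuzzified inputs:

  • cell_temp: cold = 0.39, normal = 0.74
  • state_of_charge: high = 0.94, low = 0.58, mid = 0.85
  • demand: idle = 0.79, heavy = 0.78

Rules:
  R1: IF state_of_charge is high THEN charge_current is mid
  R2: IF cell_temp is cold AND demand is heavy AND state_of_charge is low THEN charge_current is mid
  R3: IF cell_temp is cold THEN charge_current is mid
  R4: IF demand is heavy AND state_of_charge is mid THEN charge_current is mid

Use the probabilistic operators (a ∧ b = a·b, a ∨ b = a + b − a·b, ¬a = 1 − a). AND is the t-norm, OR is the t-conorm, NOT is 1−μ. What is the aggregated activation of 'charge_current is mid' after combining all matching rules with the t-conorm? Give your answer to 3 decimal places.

0.990

R1: high=0.94 → w = 0.9400
R2: cold=0.39, heavy=0.78, low=0.58; AND[a·b] → w = 0.1764
R3: cold=0.39 → w = 0.3900
R4: heavy=0.78, mid=0.85; AND[a·b] → w = 0.6630
Rules with consequent 'mid': {R1, R2, R3, R4} → strengths 0.9400, 0.1764, 0.3900, 0.6630
Aggregate via t-conorm [a + b − a·b]: 0.9898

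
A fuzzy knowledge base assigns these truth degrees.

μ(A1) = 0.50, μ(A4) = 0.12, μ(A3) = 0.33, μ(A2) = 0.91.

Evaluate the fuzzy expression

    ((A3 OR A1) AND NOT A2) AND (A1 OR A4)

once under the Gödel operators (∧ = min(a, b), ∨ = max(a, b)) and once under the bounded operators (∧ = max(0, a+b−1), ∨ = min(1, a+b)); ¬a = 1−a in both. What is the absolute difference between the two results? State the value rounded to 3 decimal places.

0.090

Under Gödel:
  A3 OR A1 = max(a, b) on (0.33, 0.50) = 0.50
  NOT A2 = 1 − 0.91 = 0.09
  (A3 OR A1) AND NOT A2 = min(a, b) on (0.50, 0.09) = 0.09
  A1 OR A4 = max(a, b) on (0.50, 0.12) = 0.50
  ((A3 OR A1) AND NOT A2) AND (A1 OR A4) = min(a, b) on (0.09, 0.50) = 0.09
  → value = 0.0900
Under bounded:
  A3 OR A1 = min(1, a+b) on (0.33, 0.50) = 0.83
  NOT A2 = 1 − 0.91 = 0.09
  (A3 OR A1) AND NOT A2 = max(0, a+b−1) on (0.83, 0.09) = 0.00
  A1 OR A4 = min(1, a+b) on (0.50, 0.12) = 0.62
  ((A3 OR A1) AND NOT A2) AND (A1 OR A4) = max(0, a+b−1) on (0.00, 0.62) = 0.00
  → value = 0.0000
|0.0900 − 0.0000| = 0.090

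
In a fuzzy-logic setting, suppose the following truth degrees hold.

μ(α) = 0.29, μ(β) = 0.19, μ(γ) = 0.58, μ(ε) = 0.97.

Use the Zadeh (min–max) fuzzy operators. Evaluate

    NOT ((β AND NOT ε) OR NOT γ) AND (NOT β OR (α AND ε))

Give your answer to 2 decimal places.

0.58

NOT ε = 1 − 0.97 = 0.03
β AND NOT ε = min(a, b) on (0.19, 0.03) = 0.03
NOT γ = 1 − 0.58 = 0.42
(β AND NOT ε) OR NOT γ = max(a, b) on (0.03, 0.42) = 0.42
NOT ((β AND NOT ε) OR NOT γ) = 1 − 0.42 = 0.58
NOT β = 1 − 0.19 = 0.81
α AND ε = min(a, b) on (0.29, 0.97) = 0.29
NOT β OR (α AND ε) = max(a, b) on (0.81, 0.29) = 0.81
NOT ((β AND NOT ε) OR NOT γ) AND (NOT β OR (α AND ε)) = min(a, b) on (0.58, 0.81) = 0.58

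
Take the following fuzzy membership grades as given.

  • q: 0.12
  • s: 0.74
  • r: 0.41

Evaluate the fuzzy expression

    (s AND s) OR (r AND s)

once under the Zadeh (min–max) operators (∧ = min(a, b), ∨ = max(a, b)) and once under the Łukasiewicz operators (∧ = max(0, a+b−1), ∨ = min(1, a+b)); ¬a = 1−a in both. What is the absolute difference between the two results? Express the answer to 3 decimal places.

0.110

Under Zadeh (min–max):
  s AND s = min(a, b) on (0.74, 0.74) = 0.74
  r AND s = min(a, b) on (0.41, 0.74) = 0.41
  (s AND s) OR (r AND s) = max(a, b) on (0.74, 0.41) = 0.74
  → value = 0.7400
Under Łukasiewicz:
  s AND s = max(0, a+b−1) on (0.74, 0.74) = 0.48
  r AND s = max(0, a+b−1) on (0.41, 0.74) = 0.15
  (s AND s) OR (r AND s) = min(1, a+b) on (0.48, 0.15) = 0.63
  → value = 0.6300
|0.7400 − 0.6300| = 0.110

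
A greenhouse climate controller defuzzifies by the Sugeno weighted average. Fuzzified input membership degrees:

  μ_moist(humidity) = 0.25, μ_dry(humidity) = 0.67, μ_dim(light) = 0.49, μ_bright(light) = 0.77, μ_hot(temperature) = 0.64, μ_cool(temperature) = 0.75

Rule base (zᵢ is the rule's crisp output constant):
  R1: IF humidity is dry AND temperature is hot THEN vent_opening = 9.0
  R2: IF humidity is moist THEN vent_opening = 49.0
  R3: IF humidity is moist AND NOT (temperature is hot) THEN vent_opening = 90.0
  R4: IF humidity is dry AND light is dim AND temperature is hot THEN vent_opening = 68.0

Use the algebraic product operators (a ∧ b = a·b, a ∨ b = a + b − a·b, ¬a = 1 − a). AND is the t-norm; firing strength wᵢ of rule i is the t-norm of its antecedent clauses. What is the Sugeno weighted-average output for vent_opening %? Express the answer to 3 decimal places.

R1 (z=9.0): dry=0.67, hot=0.64; AND[a·b] → w = 0.4288
R2 (z=49.0): moist=0.25 → w = 0.2500
R3 (z=90.0): moist=0.25, ¬hot=1−0.64=0.36; AND[a·b] → w = 0.0900
R4 (z=68.0): dry=0.67, dim=0.49, hot=0.64; AND[a·b] → w = 0.2101
Weighted average = (0.4288·9.0 + 0.2500·49.0 + 0.0900·90.0 + 0.2101·68.0) / (0.4288 + 0.2500 + 0.0900 + 0.2101)
  = 38.4968 / 0.9789 = 39.326

39.326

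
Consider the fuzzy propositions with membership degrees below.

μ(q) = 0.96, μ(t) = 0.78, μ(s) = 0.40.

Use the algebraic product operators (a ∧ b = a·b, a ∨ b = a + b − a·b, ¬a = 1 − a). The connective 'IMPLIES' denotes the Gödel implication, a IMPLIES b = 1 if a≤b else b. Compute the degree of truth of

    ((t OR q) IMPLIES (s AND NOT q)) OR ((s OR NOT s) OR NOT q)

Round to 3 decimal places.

0.773

t OR q = a + b − a·b on (0.7800, 0.9600) = 0.9912
NOT q = 1 − 0.9600 = 0.0400
s AND NOT q = a·b on (0.4000, 0.0400) = 0.0160
(t OR q) IMPLIES (s AND NOT q)  [Gödel: 1 if a≤b else b] with a=0.9912, b=0.0160 → 0.0160
NOT s = 1 − 0.4000 = 0.6000
s OR NOT s = a + b − a·b on (0.4000, 0.6000) = 0.7600
NOT q = 1 − 0.9600 = 0.0400
(s OR NOT s) OR NOT q = a + b − a·b on (0.7600, 0.0400) = 0.7696
((t OR q) IMPLIES (s AND NOT q)) OR ((s OR NOT s) OR NOT q) = a + b − a·b on (0.0160, 0.7696) = 0.7733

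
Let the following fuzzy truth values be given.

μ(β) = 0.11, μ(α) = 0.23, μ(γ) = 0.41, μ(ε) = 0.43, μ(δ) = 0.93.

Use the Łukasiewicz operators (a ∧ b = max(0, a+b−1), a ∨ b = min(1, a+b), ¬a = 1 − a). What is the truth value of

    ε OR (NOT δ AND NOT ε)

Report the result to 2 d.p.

NOT δ = 1 − 0.93 = 0.07
NOT ε = 1 − 0.43 = 0.57
NOT δ AND NOT ε = max(0, a+b−1) on (0.07, 0.57) = 0.00
ε OR (NOT δ AND NOT ε) = min(1, a+b) on (0.43, 0.00) = 0.43

0.43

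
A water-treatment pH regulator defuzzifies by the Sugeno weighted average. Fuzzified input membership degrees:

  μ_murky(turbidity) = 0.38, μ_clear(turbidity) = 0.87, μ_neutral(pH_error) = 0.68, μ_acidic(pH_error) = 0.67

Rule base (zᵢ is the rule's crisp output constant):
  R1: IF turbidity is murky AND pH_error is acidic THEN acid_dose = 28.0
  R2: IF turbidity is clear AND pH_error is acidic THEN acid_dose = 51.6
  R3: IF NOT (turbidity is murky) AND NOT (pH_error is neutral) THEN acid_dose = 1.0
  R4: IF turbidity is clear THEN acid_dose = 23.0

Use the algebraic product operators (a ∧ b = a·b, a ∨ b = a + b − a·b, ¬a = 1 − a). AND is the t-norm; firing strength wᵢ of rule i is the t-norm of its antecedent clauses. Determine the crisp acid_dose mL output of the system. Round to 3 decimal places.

30.125

R1 (z=28.0): murky=0.38, acidic=0.67; AND[a·b] → w = 0.2546
R2 (z=51.6): clear=0.87, acidic=0.67; AND[a·b] → w = 0.5829
R3 (z=1.0): ¬murky=1−0.38=0.62, ¬neutral=1−0.68=0.32; AND[a·b] → w = 0.1984
R4 (z=23.0): clear=0.87 → w = 0.8700
Weighted average = (0.2546·28.0 + 0.5829·51.6 + 0.1984·1.0 + 0.8700·23.0) / (0.2546 + 0.5829 + 0.1984 + 0.8700)
  = 57.4148 / 1.9059 = 30.125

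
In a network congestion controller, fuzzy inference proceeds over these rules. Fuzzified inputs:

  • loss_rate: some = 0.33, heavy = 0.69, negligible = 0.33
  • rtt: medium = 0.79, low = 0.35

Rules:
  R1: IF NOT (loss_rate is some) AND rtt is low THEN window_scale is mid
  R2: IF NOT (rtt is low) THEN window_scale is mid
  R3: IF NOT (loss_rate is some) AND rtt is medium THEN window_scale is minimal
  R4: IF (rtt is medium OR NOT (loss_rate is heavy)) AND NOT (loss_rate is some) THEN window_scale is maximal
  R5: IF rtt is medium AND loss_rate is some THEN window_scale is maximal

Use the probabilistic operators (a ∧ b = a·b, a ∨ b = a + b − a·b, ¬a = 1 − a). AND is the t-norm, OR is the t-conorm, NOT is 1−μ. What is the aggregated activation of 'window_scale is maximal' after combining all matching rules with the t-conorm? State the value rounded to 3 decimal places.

0.684

R1: ¬some=1−0.33=0.67, low=0.35; AND[a·b] → w = 0.2345
R2: ¬low=1−0.35=0.65 → w = 0.6500
R3: ¬some=1−0.33=0.67, medium=0.79; AND[a·b] → w = 0.5293
R4: (medium=0.79 OR ¬heavy=1−0.69=0.31) = 0.8551; AND[a·b] with ¬some=1−0.33=0.67 → w = 0.5729
R5: medium=0.79, some=0.33; AND[a·b] → w = 0.2607
Rules with consequent 'maximal': {R4, R5} → strengths 0.5729, 0.2607
Aggregate via t-conorm [a + b − a·b]: 0.6843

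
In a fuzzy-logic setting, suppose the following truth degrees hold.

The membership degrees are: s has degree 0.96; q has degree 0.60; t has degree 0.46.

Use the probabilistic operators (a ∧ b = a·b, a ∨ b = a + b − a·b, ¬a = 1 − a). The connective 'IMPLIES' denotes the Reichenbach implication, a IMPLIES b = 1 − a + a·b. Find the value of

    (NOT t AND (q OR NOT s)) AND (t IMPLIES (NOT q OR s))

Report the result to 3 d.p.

0.329

NOT t = 1 − 0.4600 = 0.5400
NOT s = 1 − 0.9600 = 0.0400
q OR NOT s = a + b − a·b on (0.6000, 0.0400) = 0.6160
NOT t AND (q OR NOT s) = a·b on (0.5400, 0.6160) = 0.3326
NOT q = 1 − 0.6000 = 0.4000
NOT q OR s = a + b − a·b on (0.4000, 0.9600) = 0.9760
t IMPLIES (NOT q OR s)  [Reichenbach: 1 − a + a·b] with a=0.4600, b=0.9760 → 0.9890
(NOT t AND (q OR NOT s)) AND (t IMPLIES (NOT q OR s)) = a·b on (0.3326, 0.9890) = 0.3290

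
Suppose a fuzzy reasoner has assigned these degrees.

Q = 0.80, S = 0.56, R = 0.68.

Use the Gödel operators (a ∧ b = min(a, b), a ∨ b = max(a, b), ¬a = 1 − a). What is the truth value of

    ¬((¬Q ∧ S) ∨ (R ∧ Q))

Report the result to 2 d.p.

0.32

¬Q = 1 − 0.80 = 0.20
¬Q ∧ S = min(a, b) on (0.20, 0.56) = 0.20
R ∧ Q = min(a, b) on (0.68, 0.80) = 0.68
(¬Q ∧ S) ∨ (R ∧ Q) = max(a, b) on (0.20, 0.68) = 0.68
¬((¬Q ∧ S) ∨ (R ∧ Q)) = 1 − 0.68 = 0.32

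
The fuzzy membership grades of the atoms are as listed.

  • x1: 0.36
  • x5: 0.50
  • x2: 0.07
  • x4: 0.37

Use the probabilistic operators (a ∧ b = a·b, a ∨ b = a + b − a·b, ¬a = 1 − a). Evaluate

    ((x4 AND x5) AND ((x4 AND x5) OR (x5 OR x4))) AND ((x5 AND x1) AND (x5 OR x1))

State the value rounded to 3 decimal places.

x4 AND x5 = a·b on (0.3700, 0.5000) = 0.1850
x4 AND x5 = a·b on (0.3700, 0.5000) = 0.1850
x5 OR x4 = a + b − a·b on (0.5000, 0.3700) = 0.6850
(x4 AND x5) OR (x5 OR x4) = a + b − a·b on (0.1850, 0.6850) = 0.7433
(x4 AND x5) AND ((x4 AND x5) OR (x5 OR x4)) = a·b on (0.1850, 0.7433) = 0.1375
x5 AND x1 = a·b on (0.5000, 0.3600) = 0.1800
x5 OR x1 = a + b − a·b on (0.5000, 0.3600) = 0.6800
(x5 AND x1) AND (x5 OR x1) = a·b on (0.1800, 0.6800) = 0.1224
((x4 AND x5) AND ((x4 AND x5) OR (x5 OR x4))) AND ((x5 AND x1) AND (x5 OR x1)) = a·b on (0.1375, 0.1224) = 0.0168

0.017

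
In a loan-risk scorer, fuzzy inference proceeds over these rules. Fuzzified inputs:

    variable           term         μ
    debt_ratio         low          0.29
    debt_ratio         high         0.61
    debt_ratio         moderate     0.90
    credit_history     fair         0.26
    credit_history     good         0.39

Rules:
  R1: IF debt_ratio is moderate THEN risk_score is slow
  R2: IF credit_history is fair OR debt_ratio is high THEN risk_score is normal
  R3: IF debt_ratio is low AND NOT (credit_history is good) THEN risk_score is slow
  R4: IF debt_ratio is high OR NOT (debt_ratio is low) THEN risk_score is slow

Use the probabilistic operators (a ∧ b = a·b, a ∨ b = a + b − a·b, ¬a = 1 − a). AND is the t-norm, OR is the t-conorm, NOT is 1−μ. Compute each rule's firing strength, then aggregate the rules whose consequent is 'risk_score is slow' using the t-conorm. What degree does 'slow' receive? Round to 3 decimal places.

0.991

R1: moderate=0.90 → w = 0.9000
R2: fair=0.26, high=0.61; OR[a + b − a·b] → w = 0.7114
R3: low=0.29, ¬good=1−0.39=0.61; AND[a·b] → w = 0.1769
R4: high=0.61, ¬low=1−0.29=0.71; OR[a + b − a·b] → w = 0.8869
Rules with consequent 'slow': {R1, R3, R4} → strengths 0.9000, 0.1769, 0.8869
Aggregate via t-conorm [a + b − a·b]: 0.9907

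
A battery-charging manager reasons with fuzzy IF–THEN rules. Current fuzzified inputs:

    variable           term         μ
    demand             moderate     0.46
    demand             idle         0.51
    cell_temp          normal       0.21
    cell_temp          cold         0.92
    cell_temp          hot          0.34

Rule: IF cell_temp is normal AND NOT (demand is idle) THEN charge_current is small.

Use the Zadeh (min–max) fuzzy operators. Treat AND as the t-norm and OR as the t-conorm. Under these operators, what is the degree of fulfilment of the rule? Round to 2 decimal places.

firing strength: normal=0.21, ¬idle=1−0.51=0.49; AND[min(a, b)] → w = 0.21

0.21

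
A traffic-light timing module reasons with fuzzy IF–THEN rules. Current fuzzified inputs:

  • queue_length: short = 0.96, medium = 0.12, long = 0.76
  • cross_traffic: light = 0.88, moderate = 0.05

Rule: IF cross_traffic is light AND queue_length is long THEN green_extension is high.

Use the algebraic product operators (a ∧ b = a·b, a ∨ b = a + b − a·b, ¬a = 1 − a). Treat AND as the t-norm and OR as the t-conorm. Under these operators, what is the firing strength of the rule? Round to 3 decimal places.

0.669

firing strength: light=0.88, long=0.76; AND[a·b] → w = 0.6688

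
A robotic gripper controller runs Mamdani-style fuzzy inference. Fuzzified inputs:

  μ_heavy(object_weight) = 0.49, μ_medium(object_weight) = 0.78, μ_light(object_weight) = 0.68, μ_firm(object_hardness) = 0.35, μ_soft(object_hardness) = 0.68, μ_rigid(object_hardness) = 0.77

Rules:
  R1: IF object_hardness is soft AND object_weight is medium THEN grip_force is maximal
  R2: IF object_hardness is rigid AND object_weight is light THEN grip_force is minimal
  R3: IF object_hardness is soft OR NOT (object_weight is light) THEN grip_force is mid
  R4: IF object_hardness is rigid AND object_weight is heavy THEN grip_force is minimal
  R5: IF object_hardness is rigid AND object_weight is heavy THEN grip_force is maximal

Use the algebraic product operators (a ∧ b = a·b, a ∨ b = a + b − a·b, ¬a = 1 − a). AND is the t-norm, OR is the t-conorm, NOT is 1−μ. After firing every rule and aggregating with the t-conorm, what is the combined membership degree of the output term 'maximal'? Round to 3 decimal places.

R1: soft=0.68, medium=0.78; AND[a·b] → w = 0.5304
R2: rigid=0.77, light=0.68; AND[a·b] → w = 0.5236
R3: soft=0.68, ¬light=1−0.68=0.32; OR[a + b − a·b] → w = 0.7824
R4: rigid=0.77, heavy=0.49; AND[a·b] → w = 0.3773
R5: rigid=0.77, heavy=0.49; AND[a·b] → w = 0.3773
Rules with consequent 'maximal': {R1, R5} → strengths 0.5304, 0.3773
Aggregate via t-conorm [a + b − a·b]: 0.7076

0.708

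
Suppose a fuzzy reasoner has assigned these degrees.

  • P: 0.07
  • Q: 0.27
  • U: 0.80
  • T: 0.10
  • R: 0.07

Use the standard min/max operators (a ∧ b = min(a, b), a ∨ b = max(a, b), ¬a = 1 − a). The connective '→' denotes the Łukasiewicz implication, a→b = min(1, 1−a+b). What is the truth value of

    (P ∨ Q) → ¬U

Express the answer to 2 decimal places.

P ∨ Q = max(a, b) on (0.07, 0.27) = 0.27
¬U = 1 − 0.80 = 0.20
(P ∨ Q) → ¬U  [Łukasiewicz: min(1, 1−a+b)] with a=0.27, b=0.20 → 0.93

0.93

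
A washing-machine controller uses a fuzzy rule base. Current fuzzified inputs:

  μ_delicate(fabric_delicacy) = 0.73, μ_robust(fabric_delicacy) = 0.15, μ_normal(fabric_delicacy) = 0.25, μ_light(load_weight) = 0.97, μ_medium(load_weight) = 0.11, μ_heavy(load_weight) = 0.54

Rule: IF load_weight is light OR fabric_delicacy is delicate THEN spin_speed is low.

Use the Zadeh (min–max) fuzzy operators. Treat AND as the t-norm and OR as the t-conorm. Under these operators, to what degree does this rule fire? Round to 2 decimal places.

firing strength: light=0.97, delicate=0.73; OR[max(a, b)] → w = 0.97

0.97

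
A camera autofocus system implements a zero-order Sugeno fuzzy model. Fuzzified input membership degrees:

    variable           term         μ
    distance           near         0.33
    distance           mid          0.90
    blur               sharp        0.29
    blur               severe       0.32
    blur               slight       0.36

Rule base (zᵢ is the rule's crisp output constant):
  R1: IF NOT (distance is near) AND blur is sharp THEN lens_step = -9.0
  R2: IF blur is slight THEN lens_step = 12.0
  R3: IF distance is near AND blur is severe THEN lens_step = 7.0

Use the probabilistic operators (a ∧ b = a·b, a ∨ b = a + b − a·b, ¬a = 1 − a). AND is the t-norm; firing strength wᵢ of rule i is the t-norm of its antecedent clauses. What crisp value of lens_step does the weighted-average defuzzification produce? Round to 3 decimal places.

R1 (z=-9.0): ¬near=1−0.33=0.67, sharp=0.29; AND[a·b] → w = 0.1943
R2 (z=12.0): slight=0.36 → w = 0.3600
R3 (z=7.0): near=0.33, severe=0.32; AND[a·b] → w = 0.1056
Weighted average = (0.1943·-9.0 + 0.3600·12.0 + 0.1056·7.0) / (0.1943 + 0.3600 + 0.1056)
  = 3.3105 / 0.6599 = 5.017

5.017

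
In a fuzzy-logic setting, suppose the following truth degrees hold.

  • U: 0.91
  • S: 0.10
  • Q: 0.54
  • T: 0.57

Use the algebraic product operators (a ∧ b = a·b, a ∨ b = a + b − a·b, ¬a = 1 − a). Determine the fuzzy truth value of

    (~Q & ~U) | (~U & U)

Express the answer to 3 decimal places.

~Q = 1 − 0.5400 = 0.4600
~U = 1 − 0.9100 = 0.0900
~Q & ~U = a·b on (0.4600, 0.0900) = 0.0414
~U = 1 − 0.9100 = 0.0900
~U & U = a·b on (0.0900, 0.9100) = 0.0819
(~Q & ~U) | (~U & U) = a + b − a·b on (0.0414, 0.0819) = 0.1199

0.120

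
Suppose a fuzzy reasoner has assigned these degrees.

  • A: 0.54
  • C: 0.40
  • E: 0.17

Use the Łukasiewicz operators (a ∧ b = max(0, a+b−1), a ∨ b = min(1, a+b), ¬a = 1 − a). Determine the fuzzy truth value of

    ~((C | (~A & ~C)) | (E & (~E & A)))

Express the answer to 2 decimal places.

0.54

~A = 1 − 0.54 = 0.46
~C = 1 − 0.40 = 0.60
~A & ~C = max(0, a+b−1) on (0.46, 0.60) = 0.06
C | (~A & ~C) = min(1, a+b) on (0.40, 0.06) = 0.46
~E = 1 − 0.17 = 0.83
~E & A = max(0, a+b−1) on (0.83, 0.54) = 0.37
E & (~E & A) = max(0, a+b−1) on (0.17, 0.37) = 0.00
(C | (~A & ~C)) | (E & (~E & A)) = min(1, a+b) on (0.46, 0.00) = 0.46
~((C | (~A & ~C)) | (E & (~E & A))) = 1 − 0.46 = 0.54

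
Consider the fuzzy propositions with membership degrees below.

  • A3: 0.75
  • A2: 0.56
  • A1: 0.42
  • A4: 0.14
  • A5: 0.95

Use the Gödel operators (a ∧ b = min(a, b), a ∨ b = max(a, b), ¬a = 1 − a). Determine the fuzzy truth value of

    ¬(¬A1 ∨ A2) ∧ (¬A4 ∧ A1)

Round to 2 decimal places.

0.42

¬A1 = 1 − 0.42 = 0.58
¬A1 ∨ A2 = max(a, b) on (0.58, 0.56) = 0.58
¬(¬A1 ∨ A2) = 1 − 0.58 = 0.42
¬A4 = 1 − 0.14 = 0.86
¬A4 ∧ A1 = min(a, b) on (0.86, 0.42) = 0.42
¬(¬A1 ∨ A2) ∧ (¬A4 ∧ A1) = min(a, b) on (0.42, 0.42) = 0.42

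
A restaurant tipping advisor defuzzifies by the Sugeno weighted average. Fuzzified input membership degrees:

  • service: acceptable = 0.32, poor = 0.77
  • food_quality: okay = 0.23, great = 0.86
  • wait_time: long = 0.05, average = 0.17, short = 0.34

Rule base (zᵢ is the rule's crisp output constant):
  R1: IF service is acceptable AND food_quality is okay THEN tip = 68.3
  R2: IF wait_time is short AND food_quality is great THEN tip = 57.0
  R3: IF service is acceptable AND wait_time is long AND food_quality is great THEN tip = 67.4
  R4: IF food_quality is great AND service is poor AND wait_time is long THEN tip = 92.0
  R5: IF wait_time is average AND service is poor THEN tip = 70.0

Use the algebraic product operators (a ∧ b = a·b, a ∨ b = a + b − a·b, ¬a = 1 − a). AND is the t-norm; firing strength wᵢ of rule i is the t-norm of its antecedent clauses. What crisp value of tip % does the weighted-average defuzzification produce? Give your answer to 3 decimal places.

64.053

R1 (z=68.3): acceptable=0.32, okay=0.23; AND[a·b] → w = 0.0736
R2 (z=57.0): short=0.34, great=0.86; AND[a·b] → w = 0.2924
R3 (z=67.4): acceptable=0.32, long=0.05, great=0.86; AND[a·b] → w = 0.0138
R4 (z=92.0): great=0.86, poor=0.77, long=0.05; AND[a·b] → w = 0.0331
R5 (z=70.0): average=0.17, poor=0.77; AND[a·b] → w = 0.1309
Weighted average = (0.0736·68.3 + 0.2924·57.0 + 0.0138·67.4 + 0.0331·92.0 + 0.1309·70.0) / (0.0736 + 0.2924 + 0.0138 + 0.0331 + 0.1309)
  = 34.8302 / 0.5438 = 64.053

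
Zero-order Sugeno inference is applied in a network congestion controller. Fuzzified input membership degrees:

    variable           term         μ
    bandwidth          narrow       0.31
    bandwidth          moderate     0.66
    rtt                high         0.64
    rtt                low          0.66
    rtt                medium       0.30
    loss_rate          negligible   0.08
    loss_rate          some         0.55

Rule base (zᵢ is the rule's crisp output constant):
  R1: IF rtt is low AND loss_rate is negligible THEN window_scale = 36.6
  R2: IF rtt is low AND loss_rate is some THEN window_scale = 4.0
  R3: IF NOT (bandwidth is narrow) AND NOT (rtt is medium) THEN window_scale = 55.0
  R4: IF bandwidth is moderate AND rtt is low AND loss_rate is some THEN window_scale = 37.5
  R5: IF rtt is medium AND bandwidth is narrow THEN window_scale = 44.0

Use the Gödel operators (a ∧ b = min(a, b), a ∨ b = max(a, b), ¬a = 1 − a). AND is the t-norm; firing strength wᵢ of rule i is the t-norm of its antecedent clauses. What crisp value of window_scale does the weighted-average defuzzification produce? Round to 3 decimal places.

R1 (z=36.6): low=0.66, negligible=0.08; AND[min(a, b)] → w = 0.08
R2 (z=4.0): low=0.66, some=0.55; AND[min(a, b)] → w = 0.55
R3 (z=55.0): ¬narrow=1−0.31=0.69, ¬medium=1−0.30=0.70; AND[min(a, b)] → w = 0.69
R4 (z=37.5): moderate=0.66, low=0.66, some=0.55; AND[min(a, b)] → w = 0.55
R5 (z=44.0): medium=0.30, narrow=0.31; AND[min(a, b)] → w = 0.30
Weighted average = (0.08·36.6 + 0.55·4.0 + 0.69·55.0 + 0.55·37.5 + 0.30·44.0) / (0.08 + 0.55 + 0.69 + 0.55 + 0.30)
  = 76.9030 / 2.1700 = 35.439

35.439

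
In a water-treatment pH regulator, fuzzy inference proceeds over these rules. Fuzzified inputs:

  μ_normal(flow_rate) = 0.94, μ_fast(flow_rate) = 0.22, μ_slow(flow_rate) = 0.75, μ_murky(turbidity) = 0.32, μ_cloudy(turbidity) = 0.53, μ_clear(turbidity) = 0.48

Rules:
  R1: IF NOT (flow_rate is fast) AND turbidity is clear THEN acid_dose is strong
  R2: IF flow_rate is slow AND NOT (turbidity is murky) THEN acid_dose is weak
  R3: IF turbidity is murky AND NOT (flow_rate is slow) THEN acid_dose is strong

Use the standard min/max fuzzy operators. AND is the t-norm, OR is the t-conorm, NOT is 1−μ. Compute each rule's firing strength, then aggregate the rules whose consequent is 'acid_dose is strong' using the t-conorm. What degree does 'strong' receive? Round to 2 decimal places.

R1: ¬fast=1−0.22=0.78, clear=0.48; AND[min(a, b)] → w = 0.48
R2: slow=0.75, ¬murky=1−0.32=0.68; AND[min(a, b)] → w = 0.68
R3: murky=0.32, ¬slow=1−0.75=0.25; AND[min(a, b)] → w = 0.25
Rules with consequent 'strong': {R1, R3} → strengths 0.48, 0.25
Aggregate via t-conorm [max(a, b)]: 0.48

0.48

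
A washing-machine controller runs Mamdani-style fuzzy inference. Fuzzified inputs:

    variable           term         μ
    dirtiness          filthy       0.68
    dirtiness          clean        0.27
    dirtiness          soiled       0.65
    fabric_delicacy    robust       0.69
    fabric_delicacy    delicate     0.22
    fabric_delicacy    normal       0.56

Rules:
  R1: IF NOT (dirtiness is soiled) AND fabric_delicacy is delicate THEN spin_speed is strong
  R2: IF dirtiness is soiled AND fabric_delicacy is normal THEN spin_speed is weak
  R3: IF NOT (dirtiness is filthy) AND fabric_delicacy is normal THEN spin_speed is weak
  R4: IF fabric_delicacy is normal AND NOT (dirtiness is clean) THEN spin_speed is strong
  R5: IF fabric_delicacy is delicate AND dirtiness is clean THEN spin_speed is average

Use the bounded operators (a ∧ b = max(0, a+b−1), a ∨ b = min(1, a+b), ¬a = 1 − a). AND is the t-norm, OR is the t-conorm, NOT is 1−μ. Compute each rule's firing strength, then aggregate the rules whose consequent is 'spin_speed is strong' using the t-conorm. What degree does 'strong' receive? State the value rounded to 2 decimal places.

R1: ¬soiled=1−0.65=0.35, delicate=0.22; AND[max(0, a+b−1)] → w = 0.00
R2: soiled=0.65, normal=0.56; AND[max(0, a+b−1)] → w = 0.21
R3: ¬filthy=1−0.68=0.32, normal=0.56; AND[max(0, a+b−1)] → w = 0.00
R4: normal=0.56, ¬clean=1−0.27=0.73; AND[max(0, a+b−1)] → w = 0.29
R5: delicate=0.22, clean=0.27; AND[max(0, a+b−1)] → w = 0.00
Rules with consequent 'strong': {R1, R4} → strengths 0.00, 0.29
Aggregate via t-conorm [min(1, a+b)]: 0.29

0.29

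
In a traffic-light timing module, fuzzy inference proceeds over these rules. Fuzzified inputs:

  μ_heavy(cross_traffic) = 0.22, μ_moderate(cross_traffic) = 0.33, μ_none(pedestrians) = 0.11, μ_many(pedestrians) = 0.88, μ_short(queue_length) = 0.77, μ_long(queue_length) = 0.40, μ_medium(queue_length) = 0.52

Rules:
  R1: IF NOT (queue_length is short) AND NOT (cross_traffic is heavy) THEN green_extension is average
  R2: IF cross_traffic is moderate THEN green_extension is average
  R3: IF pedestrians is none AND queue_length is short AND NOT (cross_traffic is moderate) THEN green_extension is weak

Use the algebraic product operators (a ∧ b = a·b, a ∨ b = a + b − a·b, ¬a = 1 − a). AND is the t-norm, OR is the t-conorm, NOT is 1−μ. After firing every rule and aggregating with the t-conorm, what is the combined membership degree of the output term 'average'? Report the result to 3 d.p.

0.450

R1: ¬short=1−0.77=0.23, ¬heavy=1−0.22=0.78; AND[a·b] → w = 0.1794
R2: moderate=0.33 → w = 0.3300
R3: none=0.11, short=0.77, ¬moderate=1−0.33=0.67; AND[a·b] → w = 0.0567
Rules with consequent 'average': {R1, R2} → strengths 0.1794, 0.3300
Aggregate via t-conorm [a + b − a·b]: 0.4502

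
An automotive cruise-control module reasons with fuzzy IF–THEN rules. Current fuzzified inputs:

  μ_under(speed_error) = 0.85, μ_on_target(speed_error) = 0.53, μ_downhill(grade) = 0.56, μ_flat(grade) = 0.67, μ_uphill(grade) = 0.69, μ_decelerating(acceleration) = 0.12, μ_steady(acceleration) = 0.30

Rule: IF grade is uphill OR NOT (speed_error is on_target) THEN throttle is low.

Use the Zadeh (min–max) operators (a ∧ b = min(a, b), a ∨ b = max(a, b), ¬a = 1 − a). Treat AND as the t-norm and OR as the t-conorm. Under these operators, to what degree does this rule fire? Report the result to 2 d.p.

0.69

firing strength: uphill=0.69, ¬on_target=1−0.53=0.47; OR[max(a, b)] → w = 0.69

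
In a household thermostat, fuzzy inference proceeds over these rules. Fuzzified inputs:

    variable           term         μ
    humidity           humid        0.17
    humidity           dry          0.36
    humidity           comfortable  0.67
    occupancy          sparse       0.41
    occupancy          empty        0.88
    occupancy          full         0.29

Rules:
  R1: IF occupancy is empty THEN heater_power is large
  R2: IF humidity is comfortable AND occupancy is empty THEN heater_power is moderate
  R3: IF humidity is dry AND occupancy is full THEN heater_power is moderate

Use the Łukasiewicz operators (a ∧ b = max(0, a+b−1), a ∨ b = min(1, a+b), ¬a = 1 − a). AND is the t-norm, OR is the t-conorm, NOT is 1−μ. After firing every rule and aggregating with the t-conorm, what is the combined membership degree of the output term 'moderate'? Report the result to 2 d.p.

R1: empty=0.88 → w = 0.88
R2: comfortable=0.67, empty=0.88; AND[max(0, a+b−1)] → w = 0.55
R3: dry=0.36, full=0.29; AND[max(0, a+b−1)] → w = 0.00
Rules with consequent 'moderate': {R2, R3} → strengths 0.55, 0.00
Aggregate via t-conorm [min(1, a+b)]: 0.55

0.55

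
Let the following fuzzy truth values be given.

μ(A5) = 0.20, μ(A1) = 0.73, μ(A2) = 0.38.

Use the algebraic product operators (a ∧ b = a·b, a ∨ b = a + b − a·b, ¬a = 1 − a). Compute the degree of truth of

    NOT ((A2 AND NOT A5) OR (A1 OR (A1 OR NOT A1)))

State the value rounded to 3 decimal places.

NOT A5 = 1 − 0.2000 = 0.8000
A2 AND NOT A5 = a·b on (0.3800, 0.8000) = 0.3040
NOT A1 = 1 − 0.7300 = 0.2700
A1 OR NOT A1 = a + b − a·b on (0.7300, 0.2700) = 0.8029
A1 OR (A1 OR NOT A1) = a + b − a·b on (0.7300, 0.8029) = 0.9468
(A2 AND NOT A5) OR (A1 OR (A1 OR NOT A1)) = a + b − a·b on (0.3040, 0.9468) = 0.9630
NOT ((A2 AND NOT A5) OR (A1 OR (A1 OR NOT A1))) = 1 − 0.9630 = 0.0370

0.037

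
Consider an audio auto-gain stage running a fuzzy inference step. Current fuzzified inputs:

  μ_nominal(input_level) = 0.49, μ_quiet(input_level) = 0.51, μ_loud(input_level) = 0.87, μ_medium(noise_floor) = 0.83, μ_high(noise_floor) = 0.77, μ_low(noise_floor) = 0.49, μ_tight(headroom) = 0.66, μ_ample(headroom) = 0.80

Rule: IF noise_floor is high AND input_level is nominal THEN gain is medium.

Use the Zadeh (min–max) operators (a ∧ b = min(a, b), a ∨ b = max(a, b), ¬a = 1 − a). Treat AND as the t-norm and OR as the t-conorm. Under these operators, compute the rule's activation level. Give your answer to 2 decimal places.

firing strength: high=0.77, nominal=0.49; AND[min(a, b)] → w = 0.49

0.49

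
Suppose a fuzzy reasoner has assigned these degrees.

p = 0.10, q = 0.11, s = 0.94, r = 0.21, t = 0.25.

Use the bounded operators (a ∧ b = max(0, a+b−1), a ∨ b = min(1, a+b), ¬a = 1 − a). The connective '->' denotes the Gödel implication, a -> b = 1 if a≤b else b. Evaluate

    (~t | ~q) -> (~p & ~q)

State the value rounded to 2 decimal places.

0.79

~t = 1 − 0.25 = 0.75
~q = 1 − 0.11 = 0.89
~t | ~q = min(1, a+b) on (0.75, 0.89) = 1.00
~p = 1 − 0.10 = 0.90
~q = 1 − 0.11 = 0.89
~p & ~q = max(0, a+b−1) on (0.90, 0.89) = 0.79
(~t | ~q) -> (~p & ~q)  [Gödel: 1 if a≤b else b] with a=1.00, b=0.79 → 0.79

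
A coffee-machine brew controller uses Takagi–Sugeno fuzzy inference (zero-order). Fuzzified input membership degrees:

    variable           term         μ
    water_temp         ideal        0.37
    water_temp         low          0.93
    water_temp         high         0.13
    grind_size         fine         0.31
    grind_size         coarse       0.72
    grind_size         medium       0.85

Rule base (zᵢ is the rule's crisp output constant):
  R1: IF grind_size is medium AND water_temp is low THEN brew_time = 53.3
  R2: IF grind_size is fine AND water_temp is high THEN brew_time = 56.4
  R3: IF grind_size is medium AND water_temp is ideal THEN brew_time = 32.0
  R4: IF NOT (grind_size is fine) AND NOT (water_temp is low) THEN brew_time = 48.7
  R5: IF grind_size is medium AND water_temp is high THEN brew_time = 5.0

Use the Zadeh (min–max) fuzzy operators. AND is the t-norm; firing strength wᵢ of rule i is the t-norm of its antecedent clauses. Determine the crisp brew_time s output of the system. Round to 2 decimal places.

R1 (z=53.3): medium=0.85, low=0.93; AND[min(a, b)] → w = 0.85
R2 (z=56.4): fine=0.31, high=0.13; AND[min(a, b)] → w = 0.13
R3 (z=32.0): medium=0.85, ideal=0.37; AND[min(a, b)] → w = 0.37
R4 (z=48.7): ¬fine=1−0.31=0.69, ¬low=1−0.93=0.07; AND[min(a, b)] → w = 0.07
R5 (z=5.0): medium=0.85, high=0.13; AND[min(a, b)] → w = 0.13
Weighted average = (0.85·53.3 + 0.13·56.4 + 0.37·32.0 + 0.07·48.7 + 0.13·5.0) / (0.85 + 0.13 + 0.37 + 0.07 + 0.13)
  = 68.5360 / 1.5500 = 44.22

44.22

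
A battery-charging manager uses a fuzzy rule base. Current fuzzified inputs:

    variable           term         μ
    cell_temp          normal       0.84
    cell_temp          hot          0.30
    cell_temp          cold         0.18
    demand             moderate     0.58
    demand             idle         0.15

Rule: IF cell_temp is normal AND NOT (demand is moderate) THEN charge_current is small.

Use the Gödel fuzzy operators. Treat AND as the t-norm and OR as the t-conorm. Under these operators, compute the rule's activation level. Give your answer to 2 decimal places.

firing strength: normal=0.84, ¬moderate=1−0.58=0.42; AND[min(a, b)] → w = 0.42

0.42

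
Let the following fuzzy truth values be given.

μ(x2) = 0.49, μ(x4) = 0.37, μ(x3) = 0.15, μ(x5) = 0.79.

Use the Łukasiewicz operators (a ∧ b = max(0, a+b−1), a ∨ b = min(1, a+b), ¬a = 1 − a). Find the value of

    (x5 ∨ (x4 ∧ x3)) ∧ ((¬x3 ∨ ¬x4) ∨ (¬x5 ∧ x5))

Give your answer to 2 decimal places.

x4 ∧ x3 = max(0, a+b−1) on (0.37, 0.15) = 0.00
x5 ∨ (x4 ∧ x3) = min(1, a+b) on (0.79, 0.00) = 0.79
¬x3 = 1 − 0.15 = 0.85
¬x4 = 1 − 0.37 = 0.63
¬x3 ∨ ¬x4 = min(1, a+b) on (0.85, 0.63) = 1.00
¬x5 = 1 − 0.79 = 0.21
¬x5 ∧ x5 = max(0, a+b−1) on (0.21, 0.79) = 0.00
(¬x3 ∨ ¬x4) ∨ (¬x5 ∧ x5) = min(1, a+b) on (1.00, 0.00) = 1.00
(x5 ∨ (x4 ∧ x3)) ∧ ((¬x3 ∨ ¬x4) ∨ (¬x5 ∧ x5)) = max(0, a+b−1) on (0.79, 1.00) = 0.79

0.79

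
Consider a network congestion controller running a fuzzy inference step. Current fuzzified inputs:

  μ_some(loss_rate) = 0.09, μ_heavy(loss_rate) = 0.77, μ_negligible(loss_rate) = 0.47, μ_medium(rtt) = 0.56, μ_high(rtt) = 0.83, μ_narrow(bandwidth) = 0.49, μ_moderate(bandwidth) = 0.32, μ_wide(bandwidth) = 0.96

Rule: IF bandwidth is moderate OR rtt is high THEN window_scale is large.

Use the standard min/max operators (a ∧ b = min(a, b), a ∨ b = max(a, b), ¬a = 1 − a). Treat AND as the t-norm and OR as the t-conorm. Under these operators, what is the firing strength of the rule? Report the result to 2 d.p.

0.83

firing strength: moderate=0.32, high=0.83; OR[max(a, b)] → w = 0.83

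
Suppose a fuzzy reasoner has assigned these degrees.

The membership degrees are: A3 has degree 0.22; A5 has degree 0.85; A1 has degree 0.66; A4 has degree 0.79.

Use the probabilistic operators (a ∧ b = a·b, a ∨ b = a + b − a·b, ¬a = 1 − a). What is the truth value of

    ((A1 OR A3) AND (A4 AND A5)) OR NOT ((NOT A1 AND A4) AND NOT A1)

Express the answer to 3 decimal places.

0.954

A1 OR A3 = a + b − a·b on (0.6600, 0.2200) = 0.7348
A4 AND A5 = a·b on (0.7900, 0.8500) = 0.6715
(A1 OR A3) AND (A4 AND A5) = a·b on (0.7348, 0.6715) = 0.4934
NOT A1 = 1 − 0.6600 = 0.3400
NOT A1 AND A4 = a·b on (0.3400, 0.7900) = 0.2686
NOT A1 = 1 − 0.6600 = 0.3400
(NOT A1 AND A4) AND NOT A1 = a·b on (0.2686, 0.3400) = 0.0913
NOT ((NOT A1 AND A4) AND NOT A1) = 1 − 0.0913 = 0.9087
((A1 OR A3) AND (A4 AND A5)) OR NOT ((NOT A1 AND A4) AND NOT A1) = a + b − a·b on (0.4934, 0.9087) = 0.9537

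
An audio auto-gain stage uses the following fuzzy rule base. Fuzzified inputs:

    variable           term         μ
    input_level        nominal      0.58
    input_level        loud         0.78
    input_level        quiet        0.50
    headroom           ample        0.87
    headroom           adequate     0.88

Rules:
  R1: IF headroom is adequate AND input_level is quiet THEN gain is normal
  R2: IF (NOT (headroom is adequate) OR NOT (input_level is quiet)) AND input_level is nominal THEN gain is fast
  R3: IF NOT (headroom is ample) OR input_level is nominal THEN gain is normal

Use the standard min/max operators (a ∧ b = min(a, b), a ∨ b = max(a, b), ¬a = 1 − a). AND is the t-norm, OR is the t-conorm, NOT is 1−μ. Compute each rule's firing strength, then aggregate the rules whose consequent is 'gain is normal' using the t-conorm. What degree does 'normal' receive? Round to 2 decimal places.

0.58

R1: adequate=0.88, quiet=0.50; AND[min(a, b)] → w = 0.50
R2: (¬adequate=1−0.88=0.12 OR ¬quiet=1−0.50=0.50) = 0.50; AND[min(a, b)] with nominal=0.58 → w = 0.50
R3: ¬ample=1−0.87=0.13, nominal=0.58; OR[max(a, b)] → w = 0.58
Rules with consequent 'normal': {R1, R3} → strengths 0.50, 0.58
Aggregate via t-conorm [max(a, b)]: 0.58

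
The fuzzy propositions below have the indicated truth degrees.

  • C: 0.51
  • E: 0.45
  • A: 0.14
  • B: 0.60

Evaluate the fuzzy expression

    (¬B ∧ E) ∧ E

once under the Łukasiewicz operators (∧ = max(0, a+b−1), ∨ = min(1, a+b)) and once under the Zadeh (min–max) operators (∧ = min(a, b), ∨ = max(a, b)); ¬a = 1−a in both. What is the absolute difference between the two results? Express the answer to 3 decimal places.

0.400

Under Łukasiewicz:
  ¬B = 1 − 0.60 = 0.40
  ¬B ∧ E = max(0, a+b−1) on (0.40, 0.45) = 0.00
  (¬B ∧ E) ∧ E = max(0, a+b−1) on (0.00, 0.45) = 0.00
  → value = 0.0000
Under Zadeh (min–max):
  ¬B = 1 − 0.60 = 0.40
  ¬B ∧ E = min(a, b) on (0.40, 0.45) = 0.40
  (¬B ∧ E) ∧ E = min(a, b) on (0.40, 0.45) = 0.40
  → value = 0.4000
|0.0000 − 0.4000| = 0.400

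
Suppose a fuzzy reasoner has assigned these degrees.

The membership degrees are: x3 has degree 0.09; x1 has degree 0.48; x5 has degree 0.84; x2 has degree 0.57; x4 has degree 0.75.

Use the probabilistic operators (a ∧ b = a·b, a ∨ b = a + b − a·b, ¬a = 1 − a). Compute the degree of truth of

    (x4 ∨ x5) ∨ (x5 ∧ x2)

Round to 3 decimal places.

0.979

x4 ∨ x5 = a + b − a·b on (0.7500, 0.8400) = 0.9600
x5 ∧ x2 = a·b on (0.8400, 0.5700) = 0.4788
(x4 ∨ x5) ∨ (x5 ∧ x2) = a + b − a·b on (0.9600, 0.4788) = 0.9792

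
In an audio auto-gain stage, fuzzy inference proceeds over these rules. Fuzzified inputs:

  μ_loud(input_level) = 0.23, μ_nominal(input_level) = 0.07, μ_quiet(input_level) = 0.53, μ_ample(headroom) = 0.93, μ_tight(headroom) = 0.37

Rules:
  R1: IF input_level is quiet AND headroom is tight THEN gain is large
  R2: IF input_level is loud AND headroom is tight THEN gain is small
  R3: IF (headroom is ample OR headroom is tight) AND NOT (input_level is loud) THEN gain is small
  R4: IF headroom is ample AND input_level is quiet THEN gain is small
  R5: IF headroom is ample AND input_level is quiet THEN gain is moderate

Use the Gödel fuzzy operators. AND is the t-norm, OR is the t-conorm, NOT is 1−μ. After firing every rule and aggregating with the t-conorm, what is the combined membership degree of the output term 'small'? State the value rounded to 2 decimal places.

0.77

R1: quiet=0.53, tight=0.37; AND[min(a, b)] → w = 0.37
R2: loud=0.23, tight=0.37; AND[min(a, b)] → w = 0.23
R3: (ample=0.93 OR tight=0.37) = 0.93; AND[min(a, b)] with ¬loud=1−0.23=0.77 → w = 0.77
R4: ample=0.93, quiet=0.53; AND[min(a, b)] → w = 0.53
R5: ample=0.93, quiet=0.53; AND[min(a, b)] → w = 0.53
Rules with consequent 'small': {R2, R3, R4} → strengths 0.23, 0.77, 0.53
Aggregate via t-conorm [max(a, b)]: 0.77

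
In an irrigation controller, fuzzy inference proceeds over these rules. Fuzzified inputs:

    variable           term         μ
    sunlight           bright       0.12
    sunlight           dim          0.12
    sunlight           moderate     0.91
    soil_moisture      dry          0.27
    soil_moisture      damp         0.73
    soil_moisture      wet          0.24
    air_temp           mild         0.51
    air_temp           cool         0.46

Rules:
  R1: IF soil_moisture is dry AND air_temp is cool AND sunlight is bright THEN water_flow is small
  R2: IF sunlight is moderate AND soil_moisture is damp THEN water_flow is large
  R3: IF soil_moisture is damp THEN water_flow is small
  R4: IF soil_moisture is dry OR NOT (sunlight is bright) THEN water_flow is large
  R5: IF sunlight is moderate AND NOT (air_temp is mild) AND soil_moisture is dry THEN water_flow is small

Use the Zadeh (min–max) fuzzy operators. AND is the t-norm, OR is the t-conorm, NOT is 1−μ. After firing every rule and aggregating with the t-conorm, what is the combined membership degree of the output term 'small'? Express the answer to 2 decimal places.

R1: dry=0.27, cool=0.46, bright=0.12; AND[min(a, b)] → w = 0.12
R2: moderate=0.91, damp=0.73; AND[min(a, b)] → w = 0.73
R3: damp=0.73 → w = 0.73
R4: dry=0.27, ¬bright=1−0.12=0.88; OR[max(a, b)] → w = 0.88
R5: moderate=0.91, ¬mild=1−0.51=0.49, dry=0.27; AND[min(a, b)] → w = 0.27
Rules with consequent 'small': {R1, R3, R5} → strengths 0.12, 0.73, 0.27
Aggregate via t-conorm [max(a, b)]: 0.73

0.73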